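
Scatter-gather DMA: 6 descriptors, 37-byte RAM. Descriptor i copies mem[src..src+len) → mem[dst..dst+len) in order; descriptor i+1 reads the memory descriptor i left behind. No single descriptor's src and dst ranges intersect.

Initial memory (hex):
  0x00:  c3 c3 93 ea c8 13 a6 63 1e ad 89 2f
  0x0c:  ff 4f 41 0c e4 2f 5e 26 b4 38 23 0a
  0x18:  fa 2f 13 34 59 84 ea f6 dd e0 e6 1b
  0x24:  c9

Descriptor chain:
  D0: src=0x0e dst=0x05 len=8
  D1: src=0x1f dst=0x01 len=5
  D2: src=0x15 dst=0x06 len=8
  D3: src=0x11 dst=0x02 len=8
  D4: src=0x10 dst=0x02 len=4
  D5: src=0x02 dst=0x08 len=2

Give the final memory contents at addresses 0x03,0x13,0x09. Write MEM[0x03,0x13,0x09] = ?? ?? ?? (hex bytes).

MEM[0x03,0x13,0x09] = 2f 26 2f

#0 dst[0x05+8] := {0x41,0x0c,0xe4,0x2f,0x5e,0x26,0xb4,0x38}
#1 dst[0x01+5] := {0xf6,0xdd,0xe0,0xe6,0x1b}
#2 dst[0x06+8] := {0x38,0x23,0x0a,0xfa,0x2f,0x13,0x34,0x59}
#3 dst[0x02+8] := {0x2f,0x5e,0x26,0xb4,0x38,0x23,0x0a,0xfa}
#4 dst[0x02+4] := {0xe4,0x2f,0x5e,0x26}
#5 dst[0x08+2] := {0xe4,0x2f}
query mem[0x03]=0x2f, mem[0x13]=0x26, mem[0x09]=0x2f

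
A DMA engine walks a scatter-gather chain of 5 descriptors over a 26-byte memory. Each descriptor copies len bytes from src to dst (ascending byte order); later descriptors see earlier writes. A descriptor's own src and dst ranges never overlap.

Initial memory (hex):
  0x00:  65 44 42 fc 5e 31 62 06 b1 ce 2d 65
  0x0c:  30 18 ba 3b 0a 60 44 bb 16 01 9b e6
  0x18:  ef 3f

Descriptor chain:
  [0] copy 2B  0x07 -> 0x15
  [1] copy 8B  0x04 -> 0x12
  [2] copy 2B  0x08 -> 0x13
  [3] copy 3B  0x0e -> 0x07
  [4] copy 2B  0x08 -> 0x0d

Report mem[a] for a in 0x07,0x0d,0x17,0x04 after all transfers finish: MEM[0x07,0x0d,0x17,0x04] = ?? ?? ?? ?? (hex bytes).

MEM[0x07,0x0d,0x17,0x04] = ba 3b ce 5e

[0] 0x07->0x15 len=2 : 06 b1
[1] 0x04->0x12 len=8 : 5e 31 62 06 b1 ce 2d 65
[2] 0x08->0x13 len=2 : b1 ce
[3] 0x0e->0x07 len=3 : ba 3b 0a
[4] 0x08->0x0d len=2 : 3b 0a
query mem[0x07]=0xba, mem[0x0d]=0x3b, mem[0x17]=0xce, mem[0x04]=0x5e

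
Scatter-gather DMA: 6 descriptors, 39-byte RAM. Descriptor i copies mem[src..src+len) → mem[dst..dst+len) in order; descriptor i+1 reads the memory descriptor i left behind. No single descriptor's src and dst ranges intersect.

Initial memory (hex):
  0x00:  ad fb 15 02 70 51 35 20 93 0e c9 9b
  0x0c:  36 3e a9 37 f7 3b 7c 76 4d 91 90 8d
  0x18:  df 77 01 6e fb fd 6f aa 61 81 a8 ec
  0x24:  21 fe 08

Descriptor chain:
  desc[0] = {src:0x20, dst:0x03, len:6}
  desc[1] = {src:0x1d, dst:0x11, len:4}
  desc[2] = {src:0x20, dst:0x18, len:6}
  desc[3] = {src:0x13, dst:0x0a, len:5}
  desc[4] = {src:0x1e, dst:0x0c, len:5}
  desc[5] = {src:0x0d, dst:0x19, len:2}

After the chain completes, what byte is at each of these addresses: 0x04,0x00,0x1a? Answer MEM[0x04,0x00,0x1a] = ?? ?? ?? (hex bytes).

#0 dst[0x03+6] := {0x61,0x81,0xa8,0xec,0x21,0xfe}
#1 dst[0x11+4] := {0xfd,0x6f,0xaa,0x61}
#2 dst[0x18+6] := {0x61,0x81,0xa8,0xec,0x21,0xfe}
#3 dst[0x0a+5] := {0xaa,0x61,0x91,0x90,0x8d}
#4 dst[0x0c+5] := {0x6f,0xaa,0x61,0x81,0xa8}
#5 dst[0x19+2] := {0xaa,0x61}
query mem[0x04]=0x81, mem[0x00]=0xad, mem[0x1a]=0x61

MEM[0x04,0x00,0x1a] = 81 ad 61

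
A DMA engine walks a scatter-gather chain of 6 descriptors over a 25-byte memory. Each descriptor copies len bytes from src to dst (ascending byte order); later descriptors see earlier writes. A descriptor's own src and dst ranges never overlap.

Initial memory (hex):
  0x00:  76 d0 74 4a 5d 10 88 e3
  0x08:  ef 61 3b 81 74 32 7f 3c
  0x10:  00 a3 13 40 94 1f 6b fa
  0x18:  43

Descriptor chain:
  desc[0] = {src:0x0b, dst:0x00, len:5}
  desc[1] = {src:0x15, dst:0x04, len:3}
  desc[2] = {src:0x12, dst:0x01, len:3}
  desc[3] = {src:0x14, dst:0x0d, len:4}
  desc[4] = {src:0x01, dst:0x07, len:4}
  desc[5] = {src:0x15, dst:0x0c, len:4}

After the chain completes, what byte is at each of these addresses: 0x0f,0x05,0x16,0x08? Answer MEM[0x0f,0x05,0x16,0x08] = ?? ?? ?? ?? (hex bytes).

MEM[0x0f,0x05,0x16,0x08] = 43 6b 6b 40

D0: mem[0x00..0x04] <- [81 74 32 7f 3c]
D1: mem[0x04..0x06] <- [1f 6b fa]
D2: mem[0x01..0x03] <- [13 40 94]
D3: mem[0x0d..0x10] <- [94 1f 6b fa]
D4: mem[0x07..0x0a] <- [13 40 94 1f]
D5: mem[0x0c..0x0f] <- [1f 6b fa 43]
query mem[0x0f]=0x43, mem[0x05]=0x6b, mem[0x16]=0x6b, mem[0x08]=0x40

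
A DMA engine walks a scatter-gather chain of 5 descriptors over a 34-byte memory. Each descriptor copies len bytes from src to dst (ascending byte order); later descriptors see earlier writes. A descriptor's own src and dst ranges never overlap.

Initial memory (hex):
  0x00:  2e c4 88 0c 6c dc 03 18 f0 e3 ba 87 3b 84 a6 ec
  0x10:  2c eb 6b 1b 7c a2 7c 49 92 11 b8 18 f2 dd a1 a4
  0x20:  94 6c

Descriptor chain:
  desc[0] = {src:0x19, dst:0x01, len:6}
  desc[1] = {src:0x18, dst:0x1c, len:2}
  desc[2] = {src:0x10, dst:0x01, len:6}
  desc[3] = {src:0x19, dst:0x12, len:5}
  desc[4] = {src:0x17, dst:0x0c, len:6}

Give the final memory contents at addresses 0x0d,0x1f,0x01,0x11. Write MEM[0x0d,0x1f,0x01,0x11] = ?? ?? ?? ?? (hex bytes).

MEM[0x0d,0x1f,0x01,0x11] = 92 a4 2c 92

#0 dst[0x01+6] := {0x11,0xb8,0x18,0xf2,0xdd,0xa1}
#1 dst[0x1c+2] := {0x92,0x11}
#2 dst[0x01+6] := {0x2c,0xeb,0x6b,0x1b,0x7c,0xa2}
#3 dst[0x12+5] := {0x11,0xb8,0x18,0x92,0x11}
#4 dst[0x0c+6] := {0x49,0x92,0x11,0xb8,0x18,0x92}
query mem[0x0d]=0x92, mem[0x1f]=0xa4, mem[0x01]=0x2c, mem[0x11]=0x92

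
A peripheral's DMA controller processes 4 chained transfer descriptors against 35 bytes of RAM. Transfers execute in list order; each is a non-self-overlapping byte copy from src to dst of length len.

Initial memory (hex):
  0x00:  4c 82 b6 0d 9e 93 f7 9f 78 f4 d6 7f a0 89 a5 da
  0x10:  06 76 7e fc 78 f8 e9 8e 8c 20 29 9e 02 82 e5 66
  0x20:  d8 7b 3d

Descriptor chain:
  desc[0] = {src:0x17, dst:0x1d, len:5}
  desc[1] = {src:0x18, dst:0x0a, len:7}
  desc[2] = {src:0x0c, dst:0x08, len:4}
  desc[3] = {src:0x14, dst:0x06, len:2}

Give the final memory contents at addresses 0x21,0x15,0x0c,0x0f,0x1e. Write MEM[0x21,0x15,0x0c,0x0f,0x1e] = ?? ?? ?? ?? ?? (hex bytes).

MEM[0x21,0x15,0x0c,0x0f,0x1e] = 9e f8 29 8e 8c

  after D0: wrote 5B at 0x1d = 8e8c20299e
  after D1: wrote 7B at 0x0a = 8c20299e028e8c
  after D2: wrote 4B at 0x08 = 299e028e
  after D3: wrote 2B at 0x06 = 78f8
query mem[0x21]=0x9e, mem[0x15]=0xf8, mem[0x0c]=0x29, mem[0x0f]=0x8e, mem[0x1e]=0x8c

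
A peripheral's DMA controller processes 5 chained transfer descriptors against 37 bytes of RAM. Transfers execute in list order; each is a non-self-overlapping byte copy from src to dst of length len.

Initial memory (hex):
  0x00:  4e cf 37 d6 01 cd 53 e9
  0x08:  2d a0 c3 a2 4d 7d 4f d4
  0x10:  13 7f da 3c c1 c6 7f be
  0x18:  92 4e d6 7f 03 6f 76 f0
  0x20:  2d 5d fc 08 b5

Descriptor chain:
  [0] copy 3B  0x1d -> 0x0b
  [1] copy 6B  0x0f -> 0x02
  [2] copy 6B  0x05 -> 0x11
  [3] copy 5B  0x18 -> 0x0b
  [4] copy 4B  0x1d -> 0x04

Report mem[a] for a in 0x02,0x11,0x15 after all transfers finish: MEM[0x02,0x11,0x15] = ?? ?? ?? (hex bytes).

[0] 0x1d->0x0b len=3 : 6f 76 f0
[1] 0x0f->0x02 len=6 : d4 13 7f da 3c c1
[2] 0x05->0x11 len=6 : da 3c c1 2d a0 c3
[3] 0x18->0x0b len=5 : 92 4e d6 7f 03
[4] 0x1d->0x04 len=4 : 6f 76 f0 2d
query mem[0x02]=0xd4, mem[0x11]=0xda, mem[0x15]=0xa0

MEM[0x02,0x11,0x15] = d4 da a0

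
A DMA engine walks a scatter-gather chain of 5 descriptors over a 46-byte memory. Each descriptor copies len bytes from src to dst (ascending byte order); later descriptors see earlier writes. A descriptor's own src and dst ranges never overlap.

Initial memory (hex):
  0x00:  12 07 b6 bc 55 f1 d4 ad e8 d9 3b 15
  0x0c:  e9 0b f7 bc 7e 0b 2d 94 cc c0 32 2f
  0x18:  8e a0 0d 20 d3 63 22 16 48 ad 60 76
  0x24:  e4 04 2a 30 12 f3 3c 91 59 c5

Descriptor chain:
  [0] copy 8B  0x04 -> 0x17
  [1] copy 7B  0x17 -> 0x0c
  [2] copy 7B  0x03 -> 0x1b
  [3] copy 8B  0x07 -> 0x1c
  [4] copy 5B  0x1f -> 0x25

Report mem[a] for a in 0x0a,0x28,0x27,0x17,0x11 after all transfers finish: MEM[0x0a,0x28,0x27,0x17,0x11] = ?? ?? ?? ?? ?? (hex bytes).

MEM[0x0a,0x28,0x27,0x17,0x11] = 3b f1 55 55 d9

[0] 0x04->0x17 len=8 : 55 f1 d4 ad e8 d9 3b 15
[1] 0x17->0x0c len=7 : 55 f1 d4 ad e8 d9 3b
[2] 0x03->0x1b len=7 : bc 55 f1 d4 ad e8 d9
[3] 0x07->0x1c len=8 : ad e8 d9 3b 15 55 f1 d4
[4] 0x1f->0x25 len=5 : 3b 15 55 f1 d4
query mem[0x0a]=0x3b, mem[0x28]=0xf1, mem[0x27]=0x55, mem[0x17]=0x55, mem[0x11]=0xd9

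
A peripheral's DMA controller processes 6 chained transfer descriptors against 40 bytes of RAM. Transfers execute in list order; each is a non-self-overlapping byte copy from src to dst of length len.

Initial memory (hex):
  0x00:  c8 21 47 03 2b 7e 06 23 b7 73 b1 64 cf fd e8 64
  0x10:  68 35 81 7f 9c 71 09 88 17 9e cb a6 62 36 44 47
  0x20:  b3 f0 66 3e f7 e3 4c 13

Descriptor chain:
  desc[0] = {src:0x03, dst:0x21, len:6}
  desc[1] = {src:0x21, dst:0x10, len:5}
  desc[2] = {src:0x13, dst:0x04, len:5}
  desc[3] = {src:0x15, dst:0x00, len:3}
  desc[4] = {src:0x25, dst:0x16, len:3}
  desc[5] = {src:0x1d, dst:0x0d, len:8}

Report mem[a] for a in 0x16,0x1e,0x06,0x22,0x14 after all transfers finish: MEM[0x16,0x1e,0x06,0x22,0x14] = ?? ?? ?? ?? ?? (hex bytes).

D0: mem[0x21..0x26] <- [03 2b 7e 06 23 b7]
D1: mem[0x10..0x14] <- [03 2b 7e 06 23]
D2: mem[0x04..0x08] <- [06 23 71 09 88]
D3: mem[0x00..0x02] <- [71 09 88]
D4: mem[0x16..0x18] <- [23 b7 13]
D5: mem[0x0d..0x14] <- [36 44 47 b3 03 2b 7e 06]
query mem[0x16]=0x23, mem[0x1e]=0x44, mem[0x06]=0x71, mem[0x22]=0x2b, mem[0x14]=0x06

MEM[0x16,0x1e,0x06,0x22,0x14] = 23 44 71 2b 06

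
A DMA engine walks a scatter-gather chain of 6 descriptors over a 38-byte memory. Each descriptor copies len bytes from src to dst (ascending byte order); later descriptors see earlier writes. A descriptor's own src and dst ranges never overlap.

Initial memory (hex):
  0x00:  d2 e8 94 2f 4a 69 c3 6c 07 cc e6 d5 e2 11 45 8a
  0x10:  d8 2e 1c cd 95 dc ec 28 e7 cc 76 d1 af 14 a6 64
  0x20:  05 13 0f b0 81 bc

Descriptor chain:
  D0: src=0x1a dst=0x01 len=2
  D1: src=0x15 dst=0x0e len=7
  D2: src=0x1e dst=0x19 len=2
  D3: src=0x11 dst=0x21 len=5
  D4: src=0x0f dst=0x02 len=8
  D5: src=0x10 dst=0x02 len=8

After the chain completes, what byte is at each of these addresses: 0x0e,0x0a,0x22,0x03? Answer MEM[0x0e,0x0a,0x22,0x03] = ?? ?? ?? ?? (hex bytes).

#0 dst[0x01+2] := {0x76,0xd1}
#1 dst[0x0e+7] := {0xdc,0xec,0x28,0xe7,0xcc,0x76,0xd1}
#2 dst[0x19+2] := {0xa6,0x64}
#3 dst[0x21+5] := {0xe7,0xcc,0x76,0xd1,0xdc}
#4 dst[0x02+8] := {0xec,0x28,0xe7,0xcc,0x76,0xd1,0xdc,0xec}
#5 dst[0x02+8] := {0x28,0xe7,0xcc,0x76,0xd1,0xdc,0xec,0x28}
query mem[0x0e]=0xdc, mem[0x0a]=0xe6, mem[0x22]=0xcc, mem[0x03]=0xe7

MEM[0x0e,0x0a,0x22,0x03] = dc e6 cc e7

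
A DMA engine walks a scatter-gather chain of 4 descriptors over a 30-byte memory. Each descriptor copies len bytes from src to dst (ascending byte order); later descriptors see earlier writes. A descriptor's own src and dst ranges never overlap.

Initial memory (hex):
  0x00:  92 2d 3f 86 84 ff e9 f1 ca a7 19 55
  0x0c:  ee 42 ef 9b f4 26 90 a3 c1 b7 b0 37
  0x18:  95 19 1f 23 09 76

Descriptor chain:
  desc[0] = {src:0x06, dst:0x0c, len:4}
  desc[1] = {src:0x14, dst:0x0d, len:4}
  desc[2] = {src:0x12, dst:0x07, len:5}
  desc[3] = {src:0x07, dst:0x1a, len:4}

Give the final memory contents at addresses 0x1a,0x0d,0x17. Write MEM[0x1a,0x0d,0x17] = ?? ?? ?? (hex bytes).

MEM[0x1a,0x0d,0x17] = 90 c1 37

  after D0: wrote 4B at 0x0c = e9f1caa7
  after D1: wrote 4B at 0x0d = c1b7b037
  after D2: wrote 5B at 0x07 = 90a3c1b7b0
  after D3: wrote 4B at 0x1a = 90a3c1b7
query mem[0x1a]=0x90, mem[0x0d]=0xc1, mem[0x17]=0x37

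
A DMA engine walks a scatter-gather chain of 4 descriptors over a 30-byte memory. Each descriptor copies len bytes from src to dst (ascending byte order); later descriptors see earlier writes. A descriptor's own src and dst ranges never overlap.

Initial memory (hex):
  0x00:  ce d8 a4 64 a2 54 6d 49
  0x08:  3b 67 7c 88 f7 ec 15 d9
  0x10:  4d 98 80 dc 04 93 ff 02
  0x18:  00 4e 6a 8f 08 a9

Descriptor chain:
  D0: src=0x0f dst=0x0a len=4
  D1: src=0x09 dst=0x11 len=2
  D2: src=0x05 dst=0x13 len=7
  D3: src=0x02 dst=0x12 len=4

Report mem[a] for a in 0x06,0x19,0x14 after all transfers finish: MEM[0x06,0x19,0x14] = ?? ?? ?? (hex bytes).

  after D0: wrote 4B at 0x0a = d94d9880
  after D1: wrote 2B at 0x11 = 67d9
  after D2: wrote 7B at 0x13 = 546d493b67d94d
  after D3: wrote 4B at 0x12 = a464a254
query mem[0x06]=0x6d, mem[0x19]=0x4d, mem[0x14]=0xa2

MEM[0x06,0x19,0x14] = 6d 4d a2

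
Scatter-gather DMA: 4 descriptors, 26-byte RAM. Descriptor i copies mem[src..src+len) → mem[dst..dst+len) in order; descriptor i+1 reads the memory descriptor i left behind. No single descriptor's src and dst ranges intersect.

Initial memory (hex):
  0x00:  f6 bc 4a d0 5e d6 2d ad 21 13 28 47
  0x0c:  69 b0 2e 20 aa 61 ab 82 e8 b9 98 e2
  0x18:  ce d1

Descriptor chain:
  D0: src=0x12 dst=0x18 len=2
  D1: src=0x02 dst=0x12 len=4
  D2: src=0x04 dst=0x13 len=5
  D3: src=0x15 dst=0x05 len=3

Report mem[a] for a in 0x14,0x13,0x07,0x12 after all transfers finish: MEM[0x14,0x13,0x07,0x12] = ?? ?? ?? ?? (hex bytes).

D0: mem[0x18..0x19] <- [ab 82]
D1: mem[0x12..0x15] <- [4a d0 5e d6]
D2: mem[0x13..0x17] <- [5e d6 2d ad 21]
D3: mem[0x05..0x07] <- [2d ad 21]
query mem[0x14]=0xd6, mem[0x13]=0x5e, mem[0x07]=0x21, mem[0x12]=0x4a

MEM[0x14,0x13,0x07,0x12] = d6 5e 21 4a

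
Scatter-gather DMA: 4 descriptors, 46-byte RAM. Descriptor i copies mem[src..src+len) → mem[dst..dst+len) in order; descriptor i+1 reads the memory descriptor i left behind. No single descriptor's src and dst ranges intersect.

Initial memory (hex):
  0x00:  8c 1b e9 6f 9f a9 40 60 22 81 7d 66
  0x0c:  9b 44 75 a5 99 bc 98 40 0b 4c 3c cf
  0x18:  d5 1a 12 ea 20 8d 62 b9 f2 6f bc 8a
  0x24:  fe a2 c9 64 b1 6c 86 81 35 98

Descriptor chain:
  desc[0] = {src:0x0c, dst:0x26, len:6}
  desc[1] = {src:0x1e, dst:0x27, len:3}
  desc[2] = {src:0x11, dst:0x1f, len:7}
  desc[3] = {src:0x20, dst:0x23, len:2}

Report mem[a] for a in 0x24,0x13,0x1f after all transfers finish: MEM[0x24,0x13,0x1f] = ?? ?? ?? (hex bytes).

MEM[0x24,0x13,0x1f] = 40 40 bc

#0 dst[0x26+6] := {0x9b,0x44,0x75,0xa5,0x99,0xbc}
#1 dst[0x27+3] := {0x62,0xb9,0xf2}
#2 dst[0x1f+7] := {0xbc,0x98,0x40,0x0b,0x4c,0x3c,0xcf}
#3 dst[0x23+2] := {0x98,0x40}
query mem[0x24]=0x40, mem[0x13]=0x40, mem[0x1f]=0xbc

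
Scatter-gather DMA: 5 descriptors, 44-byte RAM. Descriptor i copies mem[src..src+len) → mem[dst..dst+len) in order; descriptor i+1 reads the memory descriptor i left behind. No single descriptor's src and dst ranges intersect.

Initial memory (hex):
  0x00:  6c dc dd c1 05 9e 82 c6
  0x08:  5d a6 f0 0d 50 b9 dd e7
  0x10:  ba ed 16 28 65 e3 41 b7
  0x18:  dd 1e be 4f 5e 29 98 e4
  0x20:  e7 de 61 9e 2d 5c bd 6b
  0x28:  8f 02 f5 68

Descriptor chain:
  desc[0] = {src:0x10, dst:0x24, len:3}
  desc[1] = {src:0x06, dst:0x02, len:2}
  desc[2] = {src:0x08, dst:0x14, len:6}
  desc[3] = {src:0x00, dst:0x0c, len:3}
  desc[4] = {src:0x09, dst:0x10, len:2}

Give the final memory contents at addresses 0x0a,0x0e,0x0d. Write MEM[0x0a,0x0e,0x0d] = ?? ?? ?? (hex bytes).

MEM[0x0a,0x0e,0x0d] = f0 82 dc

#0 dst[0x24+3] := {0xba,0xed,0x16}
#1 dst[0x02+2] := {0x82,0xc6}
#2 dst[0x14+6] := {0x5d,0xa6,0xf0,0x0d,0x50,0xb9}
#3 dst[0x0c+3] := {0x6c,0xdc,0x82}
#4 dst[0x10+2] := {0xa6,0xf0}
query mem[0x0a]=0xf0, mem[0x0e]=0x82, mem[0x0d]=0xdc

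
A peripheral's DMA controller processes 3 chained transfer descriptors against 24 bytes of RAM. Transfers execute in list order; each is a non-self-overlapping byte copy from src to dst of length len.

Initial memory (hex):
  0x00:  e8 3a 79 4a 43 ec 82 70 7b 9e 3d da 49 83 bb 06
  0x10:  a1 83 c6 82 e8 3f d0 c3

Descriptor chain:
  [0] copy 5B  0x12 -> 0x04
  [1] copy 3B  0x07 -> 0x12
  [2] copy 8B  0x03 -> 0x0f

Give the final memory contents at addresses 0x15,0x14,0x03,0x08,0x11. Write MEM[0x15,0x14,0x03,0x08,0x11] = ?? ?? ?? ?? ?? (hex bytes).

MEM[0x15,0x14,0x03,0x08,0x11] = 9e d0 4a d0 82

D0: mem[0x04..0x08] <- [c6 82 e8 3f d0]
D1: mem[0x12..0x14] <- [3f d0 9e]
D2: mem[0x0f..0x16] <- [4a c6 82 e8 3f d0 9e 3d]
query mem[0x15]=0x9e, mem[0x14]=0xd0, mem[0x03]=0x4a, mem[0x08]=0xd0, mem[0x11]=0x82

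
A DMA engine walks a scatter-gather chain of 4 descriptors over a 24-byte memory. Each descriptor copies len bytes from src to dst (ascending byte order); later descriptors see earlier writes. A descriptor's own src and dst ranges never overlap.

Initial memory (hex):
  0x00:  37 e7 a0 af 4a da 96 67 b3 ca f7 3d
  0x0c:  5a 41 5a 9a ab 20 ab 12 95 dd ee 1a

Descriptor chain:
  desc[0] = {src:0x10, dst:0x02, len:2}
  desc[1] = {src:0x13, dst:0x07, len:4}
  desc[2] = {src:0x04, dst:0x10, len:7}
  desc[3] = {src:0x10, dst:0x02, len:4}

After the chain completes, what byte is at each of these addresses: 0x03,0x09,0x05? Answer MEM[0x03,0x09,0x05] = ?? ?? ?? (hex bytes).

D0: mem[0x02..0x03] <- [ab 20]
D1: mem[0x07..0x0a] <- [12 95 dd ee]
D2: mem[0x10..0x16] <- [4a da 96 12 95 dd ee]
D3: mem[0x02..0x05] <- [4a da 96 12]
query mem[0x03]=0xda, mem[0x09]=0xdd, mem[0x05]=0x12

MEM[0x03,0x09,0x05] = da dd 12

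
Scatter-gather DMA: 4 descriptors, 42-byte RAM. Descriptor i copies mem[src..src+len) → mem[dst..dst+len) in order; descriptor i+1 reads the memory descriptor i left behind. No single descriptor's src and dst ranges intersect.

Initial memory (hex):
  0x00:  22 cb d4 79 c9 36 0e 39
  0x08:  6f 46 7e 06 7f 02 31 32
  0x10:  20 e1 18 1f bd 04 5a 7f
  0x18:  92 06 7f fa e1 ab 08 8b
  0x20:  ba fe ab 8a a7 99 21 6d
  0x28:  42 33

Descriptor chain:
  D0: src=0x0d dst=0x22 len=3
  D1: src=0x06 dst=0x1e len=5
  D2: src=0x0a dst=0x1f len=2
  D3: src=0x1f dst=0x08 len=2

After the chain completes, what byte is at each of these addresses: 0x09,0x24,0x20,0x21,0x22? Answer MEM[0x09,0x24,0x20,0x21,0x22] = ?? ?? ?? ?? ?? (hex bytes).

  after D0: wrote 3B at 0x22 = 023132
  after D1: wrote 5B at 0x1e = 0e396f467e
  after D2: wrote 2B at 0x1f = 7e06
  after D3: wrote 2B at 0x08 = 7e06
query mem[0x09]=0x06, mem[0x24]=0x32, mem[0x20]=0x06, mem[0x21]=0x46, mem[0x22]=0x7e

MEM[0x09,0x24,0x20,0x21,0x22] = 06 32 06 46 7e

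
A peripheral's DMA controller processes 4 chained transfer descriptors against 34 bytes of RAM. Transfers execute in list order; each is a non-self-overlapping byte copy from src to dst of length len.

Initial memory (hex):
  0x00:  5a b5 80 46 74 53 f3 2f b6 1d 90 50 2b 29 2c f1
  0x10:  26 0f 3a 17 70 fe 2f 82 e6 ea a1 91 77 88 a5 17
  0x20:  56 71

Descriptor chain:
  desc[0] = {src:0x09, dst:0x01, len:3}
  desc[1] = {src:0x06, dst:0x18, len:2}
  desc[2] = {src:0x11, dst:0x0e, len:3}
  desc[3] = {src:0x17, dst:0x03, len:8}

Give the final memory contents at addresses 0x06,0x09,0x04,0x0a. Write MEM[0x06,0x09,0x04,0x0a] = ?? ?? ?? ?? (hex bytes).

MEM[0x06,0x09,0x04,0x0a] = a1 88 f3 a5

D0: mem[0x01..0x03] <- [1d 90 50]
D1: mem[0x18..0x19] <- [f3 2f]
D2: mem[0x0e..0x10] <- [0f 3a 17]
D3: mem[0x03..0x0a] <- [82 f3 2f a1 91 77 88 a5]
query mem[0x06]=0xa1, mem[0x09]=0x88, mem[0x04]=0xf3, mem[0x0a]=0xa5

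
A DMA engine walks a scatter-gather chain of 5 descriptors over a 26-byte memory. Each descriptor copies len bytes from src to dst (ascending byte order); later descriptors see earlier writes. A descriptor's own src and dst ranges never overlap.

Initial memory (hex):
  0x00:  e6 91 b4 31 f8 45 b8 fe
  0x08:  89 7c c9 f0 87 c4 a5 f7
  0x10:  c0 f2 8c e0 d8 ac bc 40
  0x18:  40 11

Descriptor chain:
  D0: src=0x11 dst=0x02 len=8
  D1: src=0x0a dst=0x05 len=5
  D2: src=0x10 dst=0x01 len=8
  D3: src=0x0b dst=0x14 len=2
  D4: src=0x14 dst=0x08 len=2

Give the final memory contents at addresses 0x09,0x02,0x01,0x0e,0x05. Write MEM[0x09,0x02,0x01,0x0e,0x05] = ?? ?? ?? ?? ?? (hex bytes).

MEM[0x09,0x02,0x01,0x0e,0x05] = 87 f2 c0 a5 d8

  after D0: wrote 8B at 0x02 = f28ce0d8acbc4040
  after D1: wrote 5B at 0x05 = c9f087c4a5
  after D2: wrote 8B at 0x01 = c0f28ce0d8acbc40
  after D3: wrote 2B at 0x14 = f087
  after D4: wrote 2B at 0x08 = f087
query mem[0x09]=0x87, mem[0x02]=0xf2, mem[0x01]=0xc0, mem[0x0e]=0xa5, mem[0x05]=0xd8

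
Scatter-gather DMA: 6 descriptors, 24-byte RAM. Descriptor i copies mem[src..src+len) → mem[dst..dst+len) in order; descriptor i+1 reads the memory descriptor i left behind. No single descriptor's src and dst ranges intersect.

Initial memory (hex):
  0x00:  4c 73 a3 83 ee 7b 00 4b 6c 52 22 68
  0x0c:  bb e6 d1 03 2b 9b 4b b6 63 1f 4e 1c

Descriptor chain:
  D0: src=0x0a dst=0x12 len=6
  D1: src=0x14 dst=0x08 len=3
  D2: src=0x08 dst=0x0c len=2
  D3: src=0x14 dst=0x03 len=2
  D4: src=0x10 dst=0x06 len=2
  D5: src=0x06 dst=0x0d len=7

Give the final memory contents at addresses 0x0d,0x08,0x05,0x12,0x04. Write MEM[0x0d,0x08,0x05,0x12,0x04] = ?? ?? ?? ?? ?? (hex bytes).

MEM[0x0d,0x08,0x05,0x12,0x04] = 2b bb 7b 68 e6

#0 dst[0x12+6] := {0x22,0x68,0xbb,0xe6,0xd1,0x03}
#1 dst[0x08+3] := {0xbb,0xe6,0xd1}
#2 dst[0x0c+2] := {0xbb,0xe6}
#3 dst[0x03+2] := {0xbb,0xe6}
#4 dst[0x06+2] := {0x2b,0x9b}
#5 dst[0x0d+7] := {0x2b,0x9b,0xbb,0xe6,0xd1,0x68,0xbb}
query mem[0x0d]=0x2b, mem[0x08]=0xbb, mem[0x05]=0x7b, mem[0x12]=0x68, mem[0x04]=0xe6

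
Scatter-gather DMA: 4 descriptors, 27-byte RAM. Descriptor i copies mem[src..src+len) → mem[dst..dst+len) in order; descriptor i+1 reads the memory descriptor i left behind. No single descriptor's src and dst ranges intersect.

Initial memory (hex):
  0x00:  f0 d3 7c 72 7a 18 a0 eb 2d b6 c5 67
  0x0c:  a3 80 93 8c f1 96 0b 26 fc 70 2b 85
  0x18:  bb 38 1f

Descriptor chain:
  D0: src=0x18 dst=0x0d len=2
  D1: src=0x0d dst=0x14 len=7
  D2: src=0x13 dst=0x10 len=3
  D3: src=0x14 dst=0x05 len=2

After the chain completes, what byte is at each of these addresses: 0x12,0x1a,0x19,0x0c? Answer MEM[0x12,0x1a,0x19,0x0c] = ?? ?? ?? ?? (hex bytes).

#0 dst[0x0d+2] := {0xbb,0x38}
#1 dst[0x14+7] := {0xbb,0x38,0x8c,0xf1,0x96,0x0b,0x26}
#2 dst[0x10+3] := {0x26,0xbb,0x38}
#3 dst[0x05+2] := {0xbb,0x38}
query mem[0x12]=0x38, mem[0x1a]=0x26, mem[0x19]=0x0b, mem[0x0c]=0xa3

MEM[0x12,0x1a,0x19,0x0c] = 38 26 0b a3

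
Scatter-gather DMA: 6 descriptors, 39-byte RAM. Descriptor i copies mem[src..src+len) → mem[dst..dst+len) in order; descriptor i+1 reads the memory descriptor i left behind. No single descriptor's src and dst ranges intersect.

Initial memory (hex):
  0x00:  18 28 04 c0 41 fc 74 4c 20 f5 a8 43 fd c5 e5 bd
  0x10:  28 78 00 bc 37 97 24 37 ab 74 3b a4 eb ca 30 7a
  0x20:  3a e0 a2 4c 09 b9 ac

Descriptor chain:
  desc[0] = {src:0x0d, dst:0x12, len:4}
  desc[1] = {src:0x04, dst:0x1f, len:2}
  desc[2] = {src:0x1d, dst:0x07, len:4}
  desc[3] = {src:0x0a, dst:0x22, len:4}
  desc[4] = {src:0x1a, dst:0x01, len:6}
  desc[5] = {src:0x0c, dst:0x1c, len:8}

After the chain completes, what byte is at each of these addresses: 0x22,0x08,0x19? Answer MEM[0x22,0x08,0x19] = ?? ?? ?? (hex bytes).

MEM[0x22,0x08,0x19] = c5 30 74

  after D0: wrote 4B at 0x12 = c5e5bd28
  after D1: wrote 2B at 0x1f = 41fc
  after D2: wrote 4B at 0x07 = ca3041fc
  after D3: wrote 4B at 0x22 = fc43fdc5
  after D4: wrote 6B at 0x01 = 3ba4ebca3041
  after D5: wrote 8B at 0x1c = fdc5e5bd2878c5e5
query mem[0x22]=0xc5, mem[0x08]=0x30, mem[0x19]=0x74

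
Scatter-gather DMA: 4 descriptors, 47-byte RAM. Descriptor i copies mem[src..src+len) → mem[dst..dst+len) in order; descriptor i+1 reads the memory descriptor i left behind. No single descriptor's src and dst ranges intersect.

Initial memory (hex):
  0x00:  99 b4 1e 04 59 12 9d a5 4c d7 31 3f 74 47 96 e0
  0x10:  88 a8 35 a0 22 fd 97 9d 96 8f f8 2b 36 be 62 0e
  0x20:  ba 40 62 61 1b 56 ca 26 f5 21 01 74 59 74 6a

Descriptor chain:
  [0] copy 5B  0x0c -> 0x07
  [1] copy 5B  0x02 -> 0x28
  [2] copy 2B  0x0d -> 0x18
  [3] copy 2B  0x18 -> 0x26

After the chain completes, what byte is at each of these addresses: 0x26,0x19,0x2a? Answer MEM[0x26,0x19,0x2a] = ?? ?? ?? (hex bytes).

MEM[0x26,0x19,0x2a] = 47 96 59

[0] 0x0c->0x07 len=5 : 74 47 96 e0 88
[1] 0x02->0x28 len=5 : 1e 04 59 12 9d
[2] 0x0d->0x18 len=2 : 47 96
[3] 0x18->0x26 len=2 : 47 96
query mem[0x26]=0x47, mem[0x19]=0x96, mem[0x2a]=0x59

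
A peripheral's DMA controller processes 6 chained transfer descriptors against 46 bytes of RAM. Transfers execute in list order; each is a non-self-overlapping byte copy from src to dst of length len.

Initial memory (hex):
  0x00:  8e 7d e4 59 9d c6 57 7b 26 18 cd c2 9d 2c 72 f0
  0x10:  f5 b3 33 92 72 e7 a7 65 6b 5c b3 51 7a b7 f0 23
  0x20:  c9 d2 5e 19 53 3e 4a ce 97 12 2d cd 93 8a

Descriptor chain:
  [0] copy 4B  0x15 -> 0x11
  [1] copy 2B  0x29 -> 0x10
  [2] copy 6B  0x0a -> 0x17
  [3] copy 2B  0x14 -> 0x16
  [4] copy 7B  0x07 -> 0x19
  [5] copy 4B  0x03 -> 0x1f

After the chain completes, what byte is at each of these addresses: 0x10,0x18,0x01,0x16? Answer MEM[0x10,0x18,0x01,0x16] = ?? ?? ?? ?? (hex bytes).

MEM[0x10,0x18,0x01,0x16] = 12 c2 7d 6b

[0] 0x15->0x11 len=4 : e7 a7 65 6b
[1] 0x29->0x10 len=2 : 12 2d
[2] 0x0a->0x17 len=6 : cd c2 9d 2c 72 f0
[3] 0x14->0x16 len=2 : 6b e7
[4] 0x07->0x19 len=7 : 7b 26 18 cd c2 9d 2c
[5] 0x03->0x1f len=4 : 59 9d c6 57
query mem[0x10]=0x12, mem[0x18]=0xc2, mem[0x01]=0x7d, mem[0x16]=0x6b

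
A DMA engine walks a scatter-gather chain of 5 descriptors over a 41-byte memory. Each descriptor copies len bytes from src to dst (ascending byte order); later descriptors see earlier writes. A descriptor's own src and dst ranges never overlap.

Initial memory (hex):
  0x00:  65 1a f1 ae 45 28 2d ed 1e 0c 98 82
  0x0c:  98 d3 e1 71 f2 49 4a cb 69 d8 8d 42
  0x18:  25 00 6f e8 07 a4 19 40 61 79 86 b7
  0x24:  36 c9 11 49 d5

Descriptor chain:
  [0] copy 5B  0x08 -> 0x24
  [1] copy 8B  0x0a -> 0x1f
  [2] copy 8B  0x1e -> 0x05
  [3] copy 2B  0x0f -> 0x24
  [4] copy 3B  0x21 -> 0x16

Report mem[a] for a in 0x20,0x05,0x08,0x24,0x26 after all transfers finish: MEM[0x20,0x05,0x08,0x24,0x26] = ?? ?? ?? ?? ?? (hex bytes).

  after D0: wrote 5B at 0x24 = 1e0c988298
  after D1: wrote 8B at 0x1f = 988298d3e171f249
  after D2: wrote 8B at 0x05 = 19988298d3e171f2
  after D3: wrote 2B at 0x24 = 71f2
  after D4: wrote 3B at 0x16 = 98d3e1
query mem[0x20]=0x82, mem[0x05]=0x19, mem[0x08]=0x98, mem[0x24]=0x71, mem[0x26]=0x49

MEM[0x20,0x05,0x08,0x24,0x26] = 82 19 98 71 49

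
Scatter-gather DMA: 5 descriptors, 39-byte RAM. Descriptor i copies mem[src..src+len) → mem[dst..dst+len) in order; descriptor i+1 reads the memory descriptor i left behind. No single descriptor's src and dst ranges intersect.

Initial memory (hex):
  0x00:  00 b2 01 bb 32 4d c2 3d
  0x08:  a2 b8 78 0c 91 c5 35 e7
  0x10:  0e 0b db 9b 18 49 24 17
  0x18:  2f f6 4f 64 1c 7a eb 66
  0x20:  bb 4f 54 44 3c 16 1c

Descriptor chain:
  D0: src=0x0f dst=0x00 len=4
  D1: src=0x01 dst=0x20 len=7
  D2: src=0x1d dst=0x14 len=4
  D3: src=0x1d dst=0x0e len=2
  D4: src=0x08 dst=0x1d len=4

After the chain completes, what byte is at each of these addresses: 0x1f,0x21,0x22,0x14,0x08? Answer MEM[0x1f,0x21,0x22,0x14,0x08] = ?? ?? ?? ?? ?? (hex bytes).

MEM[0x1f,0x21,0x22,0x14,0x08] = 78 0b db 7a a2

#0 dst[0x00+4] := {0xe7,0x0e,0x0b,0xdb}
#1 dst[0x20+7] := {0x0e,0x0b,0xdb,0x32,0x4d,0xc2,0x3d}
#2 dst[0x14+4] := {0x7a,0xeb,0x66,0x0e}
#3 dst[0x0e+2] := {0x7a,0xeb}
#4 dst[0x1d+4] := {0xa2,0xb8,0x78,0x0c}
query mem[0x1f]=0x78, mem[0x21]=0x0b, mem[0x22]=0xdb, mem[0x14]=0x7a, mem[0x08]=0xa2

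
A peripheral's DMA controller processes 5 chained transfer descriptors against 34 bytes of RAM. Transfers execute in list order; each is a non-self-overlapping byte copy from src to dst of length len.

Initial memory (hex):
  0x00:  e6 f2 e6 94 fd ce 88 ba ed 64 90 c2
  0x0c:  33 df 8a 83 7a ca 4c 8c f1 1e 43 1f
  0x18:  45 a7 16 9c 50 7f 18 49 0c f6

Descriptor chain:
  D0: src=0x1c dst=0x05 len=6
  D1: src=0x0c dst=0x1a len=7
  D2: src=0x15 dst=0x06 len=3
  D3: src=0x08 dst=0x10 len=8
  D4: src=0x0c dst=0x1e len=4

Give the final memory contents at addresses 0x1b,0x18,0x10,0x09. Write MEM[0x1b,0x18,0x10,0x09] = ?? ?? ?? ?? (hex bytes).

MEM[0x1b,0x18,0x10,0x09] = df 45 1f 0c

D0: mem[0x05..0x0a] <- [50 7f 18 49 0c f6]
D1: mem[0x1a..0x20] <- [33 df 8a 83 7a ca 4c]
D2: mem[0x06..0x08] <- [1e 43 1f]
D3: mem[0x10..0x17] <- [1f 0c f6 c2 33 df 8a 83]
D4: mem[0x1e..0x21] <- [33 df 8a 83]
query mem[0x1b]=0xdf, mem[0x18]=0x45, mem[0x10]=0x1f, mem[0x09]=0x0c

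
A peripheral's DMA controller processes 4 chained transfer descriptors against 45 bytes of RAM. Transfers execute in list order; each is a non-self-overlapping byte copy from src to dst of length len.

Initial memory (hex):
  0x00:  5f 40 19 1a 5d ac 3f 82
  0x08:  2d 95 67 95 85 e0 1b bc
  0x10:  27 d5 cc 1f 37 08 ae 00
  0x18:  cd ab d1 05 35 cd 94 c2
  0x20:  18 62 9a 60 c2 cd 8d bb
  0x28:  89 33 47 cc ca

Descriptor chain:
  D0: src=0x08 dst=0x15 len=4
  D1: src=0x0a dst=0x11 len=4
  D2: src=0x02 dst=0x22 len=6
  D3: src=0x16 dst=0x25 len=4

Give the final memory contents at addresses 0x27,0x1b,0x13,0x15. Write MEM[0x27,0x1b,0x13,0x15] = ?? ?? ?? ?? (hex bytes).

D0: mem[0x15..0x18] <- [2d 95 67 95]
D1: mem[0x11..0x14] <- [67 95 85 e0]
D2: mem[0x22..0x27] <- [19 1a 5d ac 3f 82]
D3: mem[0x25..0x28] <- [95 67 95 ab]
query mem[0x27]=0x95, mem[0x1b]=0x05, mem[0x13]=0x85, mem[0x15]=0x2d

MEM[0x27,0x1b,0x13,0x15] = 95 05 85 2d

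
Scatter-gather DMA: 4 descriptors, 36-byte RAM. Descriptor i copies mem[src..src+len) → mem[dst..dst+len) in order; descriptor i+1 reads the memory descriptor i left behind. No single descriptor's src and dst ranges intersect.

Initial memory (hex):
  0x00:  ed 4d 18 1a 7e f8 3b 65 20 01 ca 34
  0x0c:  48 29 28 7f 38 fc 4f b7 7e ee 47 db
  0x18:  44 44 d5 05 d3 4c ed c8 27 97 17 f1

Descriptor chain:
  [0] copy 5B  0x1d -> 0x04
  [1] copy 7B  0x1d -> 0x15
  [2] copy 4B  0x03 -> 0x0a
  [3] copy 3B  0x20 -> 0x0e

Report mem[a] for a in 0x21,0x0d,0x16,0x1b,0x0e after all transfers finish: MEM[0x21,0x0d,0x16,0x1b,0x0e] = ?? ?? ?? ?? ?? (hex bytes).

MEM[0x21,0x0d,0x16,0x1b,0x0e] = 97 c8 ed f1 27

[0] 0x1d->0x04 len=5 : 4c ed c8 27 97
[1] 0x1d->0x15 len=7 : 4c ed c8 27 97 17 f1
[2] 0x03->0x0a len=4 : 1a 4c ed c8
[3] 0x20->0x0e len=3 : 27 97 17
query mem[0x21]=0x97, mem[0x0d]=0xc8, mem[0x16]=0xed, mem[0x1b]=0xf1, mem[0x0e]=0x27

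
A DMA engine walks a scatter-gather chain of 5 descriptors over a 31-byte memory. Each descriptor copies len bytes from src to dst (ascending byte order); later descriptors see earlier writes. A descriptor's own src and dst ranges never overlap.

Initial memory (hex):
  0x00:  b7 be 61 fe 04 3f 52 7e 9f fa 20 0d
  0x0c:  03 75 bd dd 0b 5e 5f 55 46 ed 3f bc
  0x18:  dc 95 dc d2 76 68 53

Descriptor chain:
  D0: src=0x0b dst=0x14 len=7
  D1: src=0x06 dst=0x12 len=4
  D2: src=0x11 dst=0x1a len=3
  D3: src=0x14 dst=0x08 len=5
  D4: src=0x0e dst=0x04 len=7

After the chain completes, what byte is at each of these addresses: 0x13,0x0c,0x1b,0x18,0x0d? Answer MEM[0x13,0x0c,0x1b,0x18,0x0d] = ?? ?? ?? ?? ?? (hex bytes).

MEM[0x13,0x0c,0x1b,0x18,0x0d] = 7e dd 52 dd 75

  after D0: wrote 7B at 0x14 = 0d0375bddd0b5e
  after D1: wrote 4B at 0x12 = 527e9ffa
  after D2: wrote 3B at 0x1a = 5e527e
  after D3: wrote 5B at 0x08 = 9ffa75bddd
  after D4: wrote 7B at 0x04 = bddd0b5e527e9f
query mem[0x13]=0x7e, mem[0x0c]=0xdd, mem[0x1b]=0x52, mem[0x18]=0xdd, mem[0x0d]=0x75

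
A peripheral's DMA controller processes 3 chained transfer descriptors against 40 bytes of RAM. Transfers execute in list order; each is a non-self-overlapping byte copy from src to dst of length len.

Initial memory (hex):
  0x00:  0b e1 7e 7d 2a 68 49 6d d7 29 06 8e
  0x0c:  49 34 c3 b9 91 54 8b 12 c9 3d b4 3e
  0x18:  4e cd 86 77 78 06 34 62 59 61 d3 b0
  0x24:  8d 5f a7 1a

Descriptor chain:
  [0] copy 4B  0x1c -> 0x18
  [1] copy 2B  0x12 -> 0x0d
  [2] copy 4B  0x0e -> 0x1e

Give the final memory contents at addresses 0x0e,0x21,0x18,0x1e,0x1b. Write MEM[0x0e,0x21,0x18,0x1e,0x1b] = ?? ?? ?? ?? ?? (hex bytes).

  after D0: wrote 4B at 0x18 = 78063462
  after D1: wrote 2B at 0x0d = 8b12
  after D2: wrote 4B at 0x1e = 12b99154
query mem[0x0e]=0x12, mem[0x21]=0x54, mem[0x18]=0x78, mem[0x1e]=0x12, mem[0x1b]=0x62

MEM[0x0e,0x21,0x18,0x1e,0x1b] = 12 54 78 12 62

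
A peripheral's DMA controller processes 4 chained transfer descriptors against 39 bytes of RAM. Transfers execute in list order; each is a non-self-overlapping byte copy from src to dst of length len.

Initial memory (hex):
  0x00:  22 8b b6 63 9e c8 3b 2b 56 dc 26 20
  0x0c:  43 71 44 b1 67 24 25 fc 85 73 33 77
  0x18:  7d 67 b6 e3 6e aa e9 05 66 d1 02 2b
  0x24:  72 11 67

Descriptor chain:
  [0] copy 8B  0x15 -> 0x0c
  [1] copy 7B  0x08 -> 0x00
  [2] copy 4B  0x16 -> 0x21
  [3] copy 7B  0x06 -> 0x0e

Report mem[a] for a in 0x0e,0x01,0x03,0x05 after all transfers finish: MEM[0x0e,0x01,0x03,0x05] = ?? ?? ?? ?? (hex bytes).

MEM[0x0e,0x01,0x03,0x05] = 77 dc 20 33

[0] 0x15->0x0c len=8 : 73 33 77 7d 67 b6 e3 6e
[1] 0x08->0x00 len=7 : 56 dc 26 20 73 33 77
[2] 0x16->0x21 len=4 : 33 77 7d 67
[3] 0x06->0x0e len=7 : 77 2b 56 dc 26 20 73
query mem[0x0e]=0x77, mem[0x01]=0xdc, mem[0x03]=0x20, mem[0x05]=0x33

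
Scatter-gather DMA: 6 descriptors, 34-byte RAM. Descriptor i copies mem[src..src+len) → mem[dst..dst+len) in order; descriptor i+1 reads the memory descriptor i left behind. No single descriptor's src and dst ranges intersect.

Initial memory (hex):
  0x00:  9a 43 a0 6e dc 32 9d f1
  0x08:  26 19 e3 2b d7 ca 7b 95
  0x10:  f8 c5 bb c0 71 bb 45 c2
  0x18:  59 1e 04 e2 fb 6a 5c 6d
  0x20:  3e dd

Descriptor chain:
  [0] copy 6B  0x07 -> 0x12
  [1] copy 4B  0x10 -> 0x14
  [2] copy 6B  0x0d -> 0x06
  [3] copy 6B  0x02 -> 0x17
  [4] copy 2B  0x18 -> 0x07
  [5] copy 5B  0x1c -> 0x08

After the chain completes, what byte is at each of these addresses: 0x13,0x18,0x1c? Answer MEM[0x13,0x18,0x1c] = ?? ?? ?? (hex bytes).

D0: mem[0x12..0x17] <- [f1 26 19 e3 2b d7]
D1: mem[0x14..0x17] <- [f8 c5 f1 26]
D2: mem[0x06..0x0b] <- [ca 7b 95 f8 c5 f1]
D3: mem[0x17..0x1c] <- [a0 6e dc 32 ca 7b]
D4: mem[0x07..0x08] <- [6e dc]
D5: mem[0x08..0x0c] <- [7b 6a 5c 6d 3e]
query mem[0x13]=0x26, mem[0x18]=0x6e, mem[0x1c]=0x7b

MEM[0x13,0x18,0x1c] = 26 6e 7b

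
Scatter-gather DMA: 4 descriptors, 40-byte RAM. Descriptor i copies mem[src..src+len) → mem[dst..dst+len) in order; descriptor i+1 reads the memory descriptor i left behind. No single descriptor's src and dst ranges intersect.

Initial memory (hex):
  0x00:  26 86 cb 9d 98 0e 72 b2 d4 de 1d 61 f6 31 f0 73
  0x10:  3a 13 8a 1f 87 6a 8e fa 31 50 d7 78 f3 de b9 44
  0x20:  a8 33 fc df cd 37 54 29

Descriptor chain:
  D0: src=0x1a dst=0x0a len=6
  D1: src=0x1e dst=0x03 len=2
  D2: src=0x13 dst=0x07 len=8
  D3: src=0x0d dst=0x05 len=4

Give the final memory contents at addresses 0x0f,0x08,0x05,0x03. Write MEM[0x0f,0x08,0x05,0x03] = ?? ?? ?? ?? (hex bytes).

MEM[0x0f,0x08,0x05,0x03] = 44 3a 50 b9

  after D0: wrote 6B at 0x0a = d778f3deb944
  after D1: wrote 2B at 0x03 = b944
  after D2: wrote 8B at 0x07 = 1f876a8efa3150d7
  after D3: wrote 4B at 0x05 = 50d7443a
query mem[0x0f]=0x44, mem[0x08]=0x3a, mem[0x05]=0x50, mem[0x03]=0xb9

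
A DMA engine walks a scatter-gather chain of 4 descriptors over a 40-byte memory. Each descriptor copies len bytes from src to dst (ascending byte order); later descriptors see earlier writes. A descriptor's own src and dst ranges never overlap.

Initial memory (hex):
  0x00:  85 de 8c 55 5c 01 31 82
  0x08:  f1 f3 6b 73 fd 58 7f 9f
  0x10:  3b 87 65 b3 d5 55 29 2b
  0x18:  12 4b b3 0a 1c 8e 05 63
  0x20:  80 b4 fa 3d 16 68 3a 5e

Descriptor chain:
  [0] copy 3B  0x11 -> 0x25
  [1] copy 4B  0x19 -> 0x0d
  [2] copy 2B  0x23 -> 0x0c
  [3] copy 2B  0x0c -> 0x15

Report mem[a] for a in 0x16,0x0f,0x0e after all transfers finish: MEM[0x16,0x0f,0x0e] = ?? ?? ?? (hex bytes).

  after D0: wrote 3B at 0x25 = 8765b3
  after D1: wrote 4B at 0x0d = 4bb30a1c
  after D2: wrote 2B at 0x0c = 3d16
  after D3: wrote 2B at 0x15 = 3d16
query mem[0x16]=0x16, mem[0x0f]=0x0a, mem[0x0e]=0xb3

MEM[0x16,0x0f,0x0e] = 16 0a b3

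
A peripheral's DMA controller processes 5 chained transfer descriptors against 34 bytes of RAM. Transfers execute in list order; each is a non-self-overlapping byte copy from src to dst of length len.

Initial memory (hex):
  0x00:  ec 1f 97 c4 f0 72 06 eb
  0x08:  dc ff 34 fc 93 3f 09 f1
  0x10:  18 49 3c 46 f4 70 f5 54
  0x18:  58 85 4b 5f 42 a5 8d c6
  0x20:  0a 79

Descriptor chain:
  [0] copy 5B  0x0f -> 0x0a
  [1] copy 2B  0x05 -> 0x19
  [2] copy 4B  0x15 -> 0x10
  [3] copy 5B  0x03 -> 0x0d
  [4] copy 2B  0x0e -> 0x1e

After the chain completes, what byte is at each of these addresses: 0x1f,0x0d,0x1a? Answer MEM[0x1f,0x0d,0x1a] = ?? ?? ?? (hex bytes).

MEM[0x1f,0x0d,0x1a] = 72 c4 06

#0 dst[0x0a+5] := {0xf1,0x18,0x49,0x3c,0x46}
#1 dst[0x19+2] := {0x72,0x06}
#2 dst[0x10+4] := {0x70,0xf5,0x54,0x58}
#3 dst[0x0d+5] := {0xc4,0xf0,0x72,0x06,0xeb}
#4 dst[0x1e+2] := {0xf0,0x72}
query mem[0x1f]=0x72, mem[0x0d]=0xc4, mem[0x1a]=0x06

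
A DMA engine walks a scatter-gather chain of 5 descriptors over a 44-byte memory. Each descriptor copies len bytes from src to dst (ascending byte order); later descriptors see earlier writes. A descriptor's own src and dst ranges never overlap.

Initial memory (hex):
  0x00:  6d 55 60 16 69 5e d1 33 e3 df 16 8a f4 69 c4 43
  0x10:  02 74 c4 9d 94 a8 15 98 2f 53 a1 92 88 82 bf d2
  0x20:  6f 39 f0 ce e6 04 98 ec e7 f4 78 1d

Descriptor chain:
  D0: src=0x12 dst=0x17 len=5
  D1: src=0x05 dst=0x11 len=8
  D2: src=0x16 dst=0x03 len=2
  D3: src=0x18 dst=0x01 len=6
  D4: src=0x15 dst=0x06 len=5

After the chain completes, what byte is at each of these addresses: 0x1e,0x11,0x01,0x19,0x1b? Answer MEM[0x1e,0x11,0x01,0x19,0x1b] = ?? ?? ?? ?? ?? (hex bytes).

MEM[0x1e,0x11,0x01,0x19,0x1b] = bf 5e f4 94 15

#0 dst[0x17+5] := {0xc4,0x9d,0x94,0xa8,0x15}
#1 dst[0x11+8] := {0x5e,0xd1,0x33,0xe3,0xdf,0x16,0x8a,0xf4}
#2 dst[0x03+2] := {0x16,0x8a}
#3 dst[0x01+6] := {0xf4,0x94,0xa8,0x15,0x88,0x82}
#4 dst[0x06+5] := {0xdf,0x16,0x8a,0xf4,0x94}
query mem[0x1e]=0xbf, mem[0x11]=0x5e, mem[0x01]=0xf4, mem[0x19]=0x94, mem[0x1b]=0x15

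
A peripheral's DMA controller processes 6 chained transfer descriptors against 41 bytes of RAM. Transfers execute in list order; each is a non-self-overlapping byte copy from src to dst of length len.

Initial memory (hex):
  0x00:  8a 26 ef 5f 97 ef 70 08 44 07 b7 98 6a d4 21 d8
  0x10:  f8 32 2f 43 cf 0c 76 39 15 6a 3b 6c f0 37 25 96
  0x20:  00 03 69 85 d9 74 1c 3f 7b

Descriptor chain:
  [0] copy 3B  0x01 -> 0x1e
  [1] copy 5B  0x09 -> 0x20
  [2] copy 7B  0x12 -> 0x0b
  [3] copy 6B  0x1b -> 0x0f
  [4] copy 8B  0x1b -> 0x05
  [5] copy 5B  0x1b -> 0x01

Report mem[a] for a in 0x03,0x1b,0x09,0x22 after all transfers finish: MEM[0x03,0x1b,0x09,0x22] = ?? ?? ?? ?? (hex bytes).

  after D0: wrote 3B at 0x1e = 26ef5f
  after D1: wrote 5B at 0x20 = 07b7986ad4
  after D2: wrote 7B at 0x0b = 2f43cf0c763915
  after D3: wrote 6B at 0x0f = 6cf03726ef07
  after D4: wrote 8B at 0x05 = 6cf03726ef07b798
  after D5: wrote 5B at 0x01 = 6cf03726ef
query mem[0x03]=0x37, mem[0x1b]=0x6c, mem[0x09]=0xef, mem[0x22]=0x98

MEM[0x03,0x1b,0x09,0x22] = 37 6c ef 98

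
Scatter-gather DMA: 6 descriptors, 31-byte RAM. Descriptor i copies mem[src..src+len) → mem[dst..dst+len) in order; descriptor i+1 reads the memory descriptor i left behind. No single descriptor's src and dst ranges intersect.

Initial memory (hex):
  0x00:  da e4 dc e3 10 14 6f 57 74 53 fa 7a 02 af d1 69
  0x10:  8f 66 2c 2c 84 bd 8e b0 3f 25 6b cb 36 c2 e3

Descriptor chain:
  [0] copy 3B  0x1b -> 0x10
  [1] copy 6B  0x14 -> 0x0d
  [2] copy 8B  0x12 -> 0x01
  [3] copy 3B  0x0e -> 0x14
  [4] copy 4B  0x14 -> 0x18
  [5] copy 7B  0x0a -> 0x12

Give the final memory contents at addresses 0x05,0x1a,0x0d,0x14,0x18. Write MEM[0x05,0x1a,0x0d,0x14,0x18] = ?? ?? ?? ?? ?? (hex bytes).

  after D0: wrote 3B at 0x10 = cb36c2
  after D1: wrote 6B at 0x0d = 84bd8eb03f25
  after D2: wrote 8B at 0x01 = 252c84bd8eb03f25
  after D3: wrote 3B at 0x14 = bd8eb0
  after D4: wrote 4B at 0x18 = bd8eb0b0
  after D5: wrote 7B at 0x12 = fa7a0284bd8eb0
query mem[0x05]=0x8e, mem[0x1a]=0xb0, mem[0x0d]=0x84, mem[0x14]=0x02, mem[0x18]=0xb0

MEM[0x05,0x1a,0x0d,0x14,0x18] = 8e b0 84 02 b0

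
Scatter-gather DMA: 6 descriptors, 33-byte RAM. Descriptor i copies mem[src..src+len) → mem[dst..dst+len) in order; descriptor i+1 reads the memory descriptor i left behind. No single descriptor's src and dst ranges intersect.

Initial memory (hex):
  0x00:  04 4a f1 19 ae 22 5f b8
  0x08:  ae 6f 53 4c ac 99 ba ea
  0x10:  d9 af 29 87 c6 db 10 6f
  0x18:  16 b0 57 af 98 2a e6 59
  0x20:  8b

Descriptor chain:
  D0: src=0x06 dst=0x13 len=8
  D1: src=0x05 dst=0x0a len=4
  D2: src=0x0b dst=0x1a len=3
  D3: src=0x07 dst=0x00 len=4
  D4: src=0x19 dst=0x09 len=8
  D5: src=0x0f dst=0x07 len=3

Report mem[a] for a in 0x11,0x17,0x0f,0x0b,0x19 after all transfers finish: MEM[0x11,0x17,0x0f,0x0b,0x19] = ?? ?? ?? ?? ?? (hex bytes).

MEM[0x11,0x17,0x0f,0x0b,0x19] = af 53 59 b8 ac

D0: mem[0x13..0x1a] <- [5f b8 ae 6f 53 4c ac 99]
D1: mem[0x0a..0x0d] <- [22 5f b8 ae]
D2: mem[0x1a..0x1c] <- [5f b8 ae]
D3: mem[0x00..0x03] <- [b8 ae 6f 22]
D4: mem[0x09..0x10] <- [ac 5f b8 ae 2a e6 59 8b]
D5: mem[0x07..0x09] <- [59 8b af]
query mem[0x11]=0xaf, mem[0x17]=0x53, mem[0x0f]=0x59, mem[0x0b]=0xb8, mem[0x19]=0xac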